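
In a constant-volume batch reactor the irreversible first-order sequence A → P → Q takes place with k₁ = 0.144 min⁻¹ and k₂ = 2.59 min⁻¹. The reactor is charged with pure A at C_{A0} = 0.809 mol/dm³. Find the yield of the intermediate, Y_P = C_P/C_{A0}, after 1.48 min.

The intermediate concentration in a first-order A→B→C sequence is C_P = k₁C_{A0}(e^(−k₁t) − e^(−k₂t))/(k₂−k₁).
e^(−k₁t) = e^(−0.144×1.48) = e^(−0.2131) = 0.8081; e^(−k₂t) = e^(−3.833) = 0.02164.
C_P = 0.144×0.809/(2.59−0.144) × (0.8081−0.02164) = 0.04763×0.7864 = 0.03745 mol/dm³.
Y_P = C_P/C_{A0} = 0.03745/0.809 = 0.0463.

0.0463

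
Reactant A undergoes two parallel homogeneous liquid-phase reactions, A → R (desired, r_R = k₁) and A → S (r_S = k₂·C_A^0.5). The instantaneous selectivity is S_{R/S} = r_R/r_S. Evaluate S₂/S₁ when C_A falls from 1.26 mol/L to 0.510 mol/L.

S_{R/S} = (k₁/k₂)·C_A^-0.5, so S₂/S₁ = (C_{A,2}/C_{A,1})^-0.5.
= (0.510/1.26)^(-0.5) = (0.4048)^(-0.5) = 1.57.
Selectivity toward R rises as C_A falls — low-concentration operation is favoured.

1.57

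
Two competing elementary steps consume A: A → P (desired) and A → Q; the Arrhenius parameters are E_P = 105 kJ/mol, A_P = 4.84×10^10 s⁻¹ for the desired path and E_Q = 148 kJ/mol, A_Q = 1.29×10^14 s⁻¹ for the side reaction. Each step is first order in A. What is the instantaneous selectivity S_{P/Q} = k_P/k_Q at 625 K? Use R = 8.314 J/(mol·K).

1.47

With equal orders, S_{P/Q} = k_P/k_Q = (A_P/A_Q)·exp[(E_Q−E_P)/(RT)].
(E_Q−E_P)/(RT) = (148−105)×10³/(8.314×625) = 43000/5196 = 8.275.
k_P/k_Q = (4.84×10^10/1.29×10^14)·exp(8.275) = 3.752×10^-4 × 3925 = 1.47.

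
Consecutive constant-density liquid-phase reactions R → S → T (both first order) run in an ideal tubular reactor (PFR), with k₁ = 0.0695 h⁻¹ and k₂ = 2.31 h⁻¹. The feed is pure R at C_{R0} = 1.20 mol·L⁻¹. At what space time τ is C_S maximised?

1.56 h

The intermediate peaks when r₁ = r₂, i.e. k₁e^(−k₁τ) = k₂e^(−k₂τ), giving τ_opt = ln(k₂/k₁)/(k₂−k₁).
= ln(2.31/0.0695)/(2.31−0.0695) = ln(33.24)/2.240 = 3.504/2.240 = 1.56 h.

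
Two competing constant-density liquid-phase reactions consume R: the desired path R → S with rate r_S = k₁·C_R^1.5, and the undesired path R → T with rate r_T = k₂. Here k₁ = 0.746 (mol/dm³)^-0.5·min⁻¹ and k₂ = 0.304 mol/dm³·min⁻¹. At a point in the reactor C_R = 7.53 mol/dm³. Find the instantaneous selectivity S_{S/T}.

S_{S/T} = r_S/r_T = (k₁·C_R^1.5)/(k₂) = (k₁/k₂)·C_R^1.5.
= (0.746×7.530^1.5) / (0.304) = 15.41/0.3040 = 50.7.
Since the desired path is higher order in R, keeping C_R high (PFR or concentrated feed) favours S.

50.7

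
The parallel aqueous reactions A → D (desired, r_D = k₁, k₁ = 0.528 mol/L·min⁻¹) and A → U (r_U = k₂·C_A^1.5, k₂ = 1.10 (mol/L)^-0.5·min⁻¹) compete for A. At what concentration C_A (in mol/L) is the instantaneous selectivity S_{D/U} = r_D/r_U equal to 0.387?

1.15 mol/L

S_{D/U} = (k₁/k₂)·C_A^-1.5 ⇒ C_A = (S·k₂/k₁)^(1/(-1.5)).
= (0.387×1.10/0.528)^(-0.6667) = (0.8063)^(-0.6667) = 1.15 mol/L.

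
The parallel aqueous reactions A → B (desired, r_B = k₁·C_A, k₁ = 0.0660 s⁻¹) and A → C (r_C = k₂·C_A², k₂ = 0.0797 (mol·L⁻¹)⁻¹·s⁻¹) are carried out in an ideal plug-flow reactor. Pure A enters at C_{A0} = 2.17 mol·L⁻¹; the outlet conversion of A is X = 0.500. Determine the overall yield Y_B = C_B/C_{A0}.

C_A = C_{A0}(1−X) = 1.085 mol·L⁻¹.
Along a PFR/batch, dC_B/dC_A = −r_B/(r_B+r_C) = −k₁/(k₁+k₂·C_A).
Integrating from C_{A0} to C_A: C_B = (0.0660/0.0797)·ln[(0.0660+0.0797·2.17)/(0.0660+0.0797·1.08)] = 0.8281·ln(0.2389/0.1525) = 0.3720 mol·L⁻¹.
Y_B = C_B/C_{A0} = 0.3720/2.17 = 0.171.

0.171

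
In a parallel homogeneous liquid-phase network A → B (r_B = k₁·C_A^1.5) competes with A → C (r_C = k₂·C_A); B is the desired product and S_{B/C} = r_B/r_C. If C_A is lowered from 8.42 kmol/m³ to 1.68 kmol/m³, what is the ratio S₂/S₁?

S_{B/C} = (k₁/k₂)·C_A^0.5, so S₂/S₁ = (C_{A,2}/C_{A,1})^0.5.
= (1.68/8.42)^0.5 = (0.1995)^0.5 = 0.447.
Selectivity toward B falls as C_A falls — high-concentration operation is favoured.

0.447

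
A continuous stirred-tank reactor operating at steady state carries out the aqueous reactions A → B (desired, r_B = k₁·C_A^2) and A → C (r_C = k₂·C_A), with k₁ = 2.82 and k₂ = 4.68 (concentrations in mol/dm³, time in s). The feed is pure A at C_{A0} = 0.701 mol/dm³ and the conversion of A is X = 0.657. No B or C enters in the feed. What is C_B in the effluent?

Exit C_A = C_{A0}(1−X) = 0.701×0.343 = 0.2404 mol/dm³.
A CSTR operates uniformly at the exit composition, giving r_B = 0.1630 and r_C = 1.125 (each k·C_A^n at C_A = 0.2404).
Fraction of consumed A going to B: r_B/(r_B+r_C) = 0.1265.
C_B = 0.1265·C_{A0}·X = 0.1265×0.701×0.657 = 0.0583 mol/dm³.

0.0583 mol/dm³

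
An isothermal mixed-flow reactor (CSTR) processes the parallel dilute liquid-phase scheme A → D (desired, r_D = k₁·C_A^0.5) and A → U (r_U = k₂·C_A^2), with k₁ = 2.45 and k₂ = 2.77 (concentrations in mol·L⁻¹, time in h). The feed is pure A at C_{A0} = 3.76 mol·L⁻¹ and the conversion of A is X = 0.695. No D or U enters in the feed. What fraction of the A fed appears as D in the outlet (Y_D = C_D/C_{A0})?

Exit C_A = C_{A0}(1−X) = 3.76×0.305 = 1.147 mol·L⁻¹.
A CSTR operates uniformly at the exit composition, giving r_D = 2.624 and r_U = 3.643 (each k·C_A^n at C_A = 1.147).
Fraction of consumed A going to D: r_D/(r_D+r_U) = 0.4187.
C_D = 0.4187·C_{A0}·X = 0.4187×3.76×0.695 = 1.09 mol·L⁻¹; Y_D = C_D/C_{A0} = 0.291.

0.291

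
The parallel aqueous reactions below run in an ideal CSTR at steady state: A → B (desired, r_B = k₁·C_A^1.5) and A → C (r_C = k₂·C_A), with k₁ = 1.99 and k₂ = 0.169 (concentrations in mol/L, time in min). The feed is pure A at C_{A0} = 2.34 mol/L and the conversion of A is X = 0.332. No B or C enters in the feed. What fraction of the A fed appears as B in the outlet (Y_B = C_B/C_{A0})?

Exit C_A = C_{A0}(1−X) = 2.34×0.668 = 1.563 mol/L.
A CSTR operates uniformly at the exit composition, giving r_B = 3.889 and r_C = 0.2642 (each k·C_A^n at C_A = 1.563).
Fraction of consumed A going to B: r_B/(r_B+r_C) = 0.9364.
C_B = 0.9364·C_{A0}·X = 0.9364×2.34×0.332 = 0.727 mol/L; Y_B = C_B/C_{A0} = 0.311.

0.311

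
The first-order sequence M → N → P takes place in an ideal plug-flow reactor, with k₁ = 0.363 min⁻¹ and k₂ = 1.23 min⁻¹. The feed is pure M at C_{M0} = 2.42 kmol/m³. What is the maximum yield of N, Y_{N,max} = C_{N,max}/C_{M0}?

Evaluating C_N at τ_opt = ln(k₂/k₁)/(k₂−k₁) gives C_{N,max}/C_{M0} = (k₁/k₂)^[k₂/(k₂−k₁)].
= (0.363/1.23)^(1.23/(1.23−0.363)) = (0.2951)^(1.419) = 0.1771.

0.177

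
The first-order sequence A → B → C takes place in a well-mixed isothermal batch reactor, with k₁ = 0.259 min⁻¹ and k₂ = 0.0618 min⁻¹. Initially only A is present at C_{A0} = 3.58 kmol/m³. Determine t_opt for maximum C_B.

Setting dC_B/dt = 0 gives t_opt = ln(k₂/k₁)/(k₂−k₁).
= ln(0.0618/0.259)/(0.0618−0.259) = ln(0.2386)/-0.1972 = -1.433/-0.1972 = 7.27 min.

7.27 min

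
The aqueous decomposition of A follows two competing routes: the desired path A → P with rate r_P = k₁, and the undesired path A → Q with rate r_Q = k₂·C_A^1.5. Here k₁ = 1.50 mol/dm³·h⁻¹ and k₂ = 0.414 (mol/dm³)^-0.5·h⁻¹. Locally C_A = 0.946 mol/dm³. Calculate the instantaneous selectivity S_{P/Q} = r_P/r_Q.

S_{P/Q} = r_P/r_Q = (k₁)/(k₂·C_A^1.5) = (k₁/k₂)·C_A^-1.5.
= (1.50) / (0.414×0.9460^1.5) = 1.500/0.3809 = 3.94.
The undesired path is higher order in A, so low C_A (CSTR or dilute feed) favours P.

3.94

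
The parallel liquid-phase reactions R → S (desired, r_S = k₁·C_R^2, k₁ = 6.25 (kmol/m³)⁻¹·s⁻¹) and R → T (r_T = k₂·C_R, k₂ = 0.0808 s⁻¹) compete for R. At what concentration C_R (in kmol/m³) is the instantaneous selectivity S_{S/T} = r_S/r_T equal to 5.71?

0.0738 kmol/m³

S_{S/T} = (k₁/k₂)·C_R ⇒ C_R = S·k₂/k₁.
= 5.71×0.0808/6.25 = 0.0738 kmol/m³.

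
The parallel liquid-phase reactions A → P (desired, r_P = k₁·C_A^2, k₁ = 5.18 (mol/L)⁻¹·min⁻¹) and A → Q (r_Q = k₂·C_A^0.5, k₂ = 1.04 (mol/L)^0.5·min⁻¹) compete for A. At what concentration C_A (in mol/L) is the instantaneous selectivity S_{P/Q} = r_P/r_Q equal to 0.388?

S_{P/Q} = (k₁/k₂)·C_A^1.5 ⇒ C_A = (S·k₂/k₁)^(1/1.5).
= (0.388×1.04/5.18)^(0.6667) = (0.07790)^(0.6667) = 0.182 mol/L.

0.182 mol/L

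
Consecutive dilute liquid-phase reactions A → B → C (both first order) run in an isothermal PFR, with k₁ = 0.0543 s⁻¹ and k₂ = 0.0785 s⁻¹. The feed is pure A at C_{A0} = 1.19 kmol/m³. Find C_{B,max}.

0.360 kmol/m³

For a first-order series the maximum intermediate yield is C_{B,max}/C_{A0} = (k₁/k₂)^[k₂/(k₂−k₁)].
= (0.0543/0.0785)^(0.0785/(0.0785−0.0543)) = (0.6917)^(3.244) = 0.3025.
C_{B,max} = 0.3025×1.19 = 0.360 kmol/m³.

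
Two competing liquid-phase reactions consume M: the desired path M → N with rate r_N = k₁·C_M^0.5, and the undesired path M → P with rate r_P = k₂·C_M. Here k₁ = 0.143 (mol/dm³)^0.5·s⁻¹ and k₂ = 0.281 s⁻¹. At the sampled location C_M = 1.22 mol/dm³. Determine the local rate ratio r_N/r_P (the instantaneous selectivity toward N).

S_{N/P} = r_N/r_P = (k₁·C_M^0.5)/(k₂·C_M) = (k₁/k₂)·C_M^-0.5.
= (0.143×1.220^0.5) / (0.281×1.220) = 0.1579/0.3428 = 0.461.
The undesired path is higher order in M, so low C_M (CSTR or dilute feed) favours N.

0.461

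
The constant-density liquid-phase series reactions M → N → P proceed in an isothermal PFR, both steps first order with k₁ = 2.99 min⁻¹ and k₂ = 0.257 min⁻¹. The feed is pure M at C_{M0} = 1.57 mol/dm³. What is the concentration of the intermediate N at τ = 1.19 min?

1.22 mol/dm³

For first-order series with pure M initially, C_N(τ) = k₁C_{M0}/(k₂−k₁)·(e^(−k₁τ) − e^(−k₂τ)).
e^(−k₁τ) = e^(−2.99×1.19) = e^(−3.558) = 0.02849; e^(−k₂τ) = e^(−0.3058) = 0.7365.
C_N = 2.99×1.57/(0.257−2.99) × (0.02849−0.7365) = (-1.718)×(-0.7080) = 1.216 mol/dm³.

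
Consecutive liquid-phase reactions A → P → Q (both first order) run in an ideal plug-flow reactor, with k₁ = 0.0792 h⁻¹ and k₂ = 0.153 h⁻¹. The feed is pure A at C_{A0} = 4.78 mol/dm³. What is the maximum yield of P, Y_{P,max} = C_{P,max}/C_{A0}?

0.255

For a first-order series the maximum intermediate yield is C_{P,max}/C_{A0} = (k₁/k₂)^[k₂/(k₂−k₁)].
= (0.0792/0.153)^(0.153/(0.153−0.0792)) = (0.5176)^(2.073) = 0.2554.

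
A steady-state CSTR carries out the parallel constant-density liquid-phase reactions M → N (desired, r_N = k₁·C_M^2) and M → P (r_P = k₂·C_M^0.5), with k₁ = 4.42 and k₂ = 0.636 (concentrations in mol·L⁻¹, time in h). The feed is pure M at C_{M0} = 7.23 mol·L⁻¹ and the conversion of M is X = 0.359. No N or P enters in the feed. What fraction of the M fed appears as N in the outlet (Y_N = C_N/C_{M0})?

Exit C_M = C_{M0}(1−X) = 7.23×0.641 = 4.634 mol·L⁻¹.
Rates in a CSTR are evaluated at the outlet concentration: r_N = 4.42×4.634^2 = 94.93, r_P = 0.636×4.634^0.5 = 1.369.
Fraction of consumed M going to N: r_N/(r_N+r_P) = 0.9858.
C_N = 0.9858·C_{M0}·X = 0.9858×7.23×0.359 = 2.56 mol·L⁻¹; Y_N = C_N/C_{M0} = 0.354.

0.354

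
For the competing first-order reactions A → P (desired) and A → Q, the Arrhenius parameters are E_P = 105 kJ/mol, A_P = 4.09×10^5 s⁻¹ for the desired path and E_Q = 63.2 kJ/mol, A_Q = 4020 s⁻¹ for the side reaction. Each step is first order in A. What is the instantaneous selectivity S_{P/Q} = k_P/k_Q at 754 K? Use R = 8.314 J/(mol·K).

Since both paths have the same order in A, the concentration cancels and S_{P/Q} = k_P/k_Q = (A_P/A_Q)·exp[(E_Q−E_P)/(RT)].
(E_Q−E_P)/(RT) = (63.2−105)×10³/(8.314×754) = -41800/6269 = -6.668.
k_P/k_Q = (4.09×10^5/4020)·exp(-6.668) = 101.7 × 0.001271 = 0.129.

0.129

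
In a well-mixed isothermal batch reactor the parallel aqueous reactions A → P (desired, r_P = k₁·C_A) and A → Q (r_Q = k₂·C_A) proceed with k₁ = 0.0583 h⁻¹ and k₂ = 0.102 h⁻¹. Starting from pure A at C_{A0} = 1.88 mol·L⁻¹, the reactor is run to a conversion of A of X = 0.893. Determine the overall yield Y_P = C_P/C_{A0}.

0.325

C_A = C_{A0}(1−X) = 0.2012 mol·L⁻¹.
Both paths are first order in A, so the instantaneous fraction to P is constant: dC_P/d(−C_A) = k₁/(k₁+k₂) = 0.3637.
C_P = 0.3637·(C_{A0}−C_A) = 0.3637×1.679 = 0.611 mol·L⁻¹.
Y_P = C_P/C_{A0} = 0.6106/1.88 = 0.325.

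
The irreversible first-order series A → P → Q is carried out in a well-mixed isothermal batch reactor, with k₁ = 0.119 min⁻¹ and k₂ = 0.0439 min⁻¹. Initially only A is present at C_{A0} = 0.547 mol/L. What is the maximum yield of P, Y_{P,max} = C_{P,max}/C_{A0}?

At the optimum, C_{P,max}/C_{A0} = (k₁/k₂)^[k₂/(k₂−k₁)].
= (0.119/0.0439)^(0.0439/(0.0439−0.119)) = (2.711)^(-0.5846) = 0.5583.

0.558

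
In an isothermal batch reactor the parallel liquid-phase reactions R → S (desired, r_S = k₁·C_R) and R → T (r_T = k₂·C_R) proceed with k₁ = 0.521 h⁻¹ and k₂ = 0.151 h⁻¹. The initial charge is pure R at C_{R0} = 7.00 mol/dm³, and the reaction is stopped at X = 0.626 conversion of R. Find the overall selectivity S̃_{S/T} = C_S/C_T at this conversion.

3.45

C_R = C_{R0}(1−X) = 2.618 mol/dm³.
Both paths are first order in R, so the instantaneous fraction to S is constant: dC_S/d(−C_R) = k₁/(k₁+k₂) = 0.7753.
C_S = 0.7753·(C_{R0}−C_R) = 0.7753×4.382 = 3.40 mol/dm³.
C_T = (C_{R0}−C_R)−C_S = 0.9846 mol/dm³; S̃_{S/T} = 3.397/0.9846 = 3.45.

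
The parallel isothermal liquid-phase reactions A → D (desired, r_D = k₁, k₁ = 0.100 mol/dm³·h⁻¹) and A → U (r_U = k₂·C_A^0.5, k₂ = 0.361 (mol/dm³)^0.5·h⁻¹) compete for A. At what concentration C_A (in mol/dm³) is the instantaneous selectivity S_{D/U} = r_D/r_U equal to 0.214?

S_{D/U} = (k₁/k₂)·C_A^-0.5 ⇒ C_A = (S·k₂/k₁)^(-2).
= (0.214×0.361/0.100)^(-2) = (0.7725)^(-2) = 1.68 mol/dm³.

1.68 mol/dm³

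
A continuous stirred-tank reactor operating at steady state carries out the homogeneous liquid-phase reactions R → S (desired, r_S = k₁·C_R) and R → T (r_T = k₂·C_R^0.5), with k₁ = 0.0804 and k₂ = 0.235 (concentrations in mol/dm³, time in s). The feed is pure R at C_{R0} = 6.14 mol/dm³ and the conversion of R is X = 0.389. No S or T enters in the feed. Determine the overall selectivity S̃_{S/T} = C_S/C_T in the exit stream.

Exit C_R = C_{R0}(1−X) = 6.14×0.611 = 3.752 mol/dm³.
Rates in a CSTR are evaluated at the outlet concentration: r_S = 0.0804×3.752 = 0.3016, r_T = 0.235×3.752^0.5 = 0.4552.
Overall selectivity = C_S/C_T = r_Sτ/(r_Tτ) = r_S/r_T = 0.663.

0.663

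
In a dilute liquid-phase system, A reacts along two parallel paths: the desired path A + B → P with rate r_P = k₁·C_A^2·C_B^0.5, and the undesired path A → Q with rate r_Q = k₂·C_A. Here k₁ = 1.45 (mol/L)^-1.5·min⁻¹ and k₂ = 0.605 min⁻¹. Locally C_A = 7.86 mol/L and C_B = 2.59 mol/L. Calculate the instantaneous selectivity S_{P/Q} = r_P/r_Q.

30.3

S_{P/Q} = r_P/r_Q = (k₁·C_A^2·C_B^0.5)/(k₂·C_A) = (k₁/k₂)·C_A·C_B^0.5.
= (1.45×7.860^2×2.590^0.5) / (0.605×7.860) = 144.2/4.755 = 30.3.
Since the desired path is higher order in A, keeping C_A high (PFR or concentrated feed) favours P.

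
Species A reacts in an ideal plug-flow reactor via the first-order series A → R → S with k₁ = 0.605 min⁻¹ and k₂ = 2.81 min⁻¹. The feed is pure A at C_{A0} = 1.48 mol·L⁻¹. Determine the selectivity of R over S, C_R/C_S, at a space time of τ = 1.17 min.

Solving the coupled first-order balances gives C_R(τ) = [k₁/(k₂−k₁)]·C_{A0}·(e^(−k₁τ) − e^(−k₂τ)).
e^(−k₁τ) = e^(−0.605×1.17) = e^(−0.7078) = 0.4927; e^(−k₂τ) = e^(−3.288) = 0.03734.
C_R = 0.605×1.48/(2.81−0.605) × (0.4927−0.03734) = 0.4061×0.4554 = 0.1849 mol·L⁻¹.
C_A = C_{A0}e^(−k₁τ) = 0.7292 mol·L⁻¹, so C_S = C_{A0}−C_A−C_R = 0.5659 mol·L⁻¹; C_R/C_S = 0.327.

0.327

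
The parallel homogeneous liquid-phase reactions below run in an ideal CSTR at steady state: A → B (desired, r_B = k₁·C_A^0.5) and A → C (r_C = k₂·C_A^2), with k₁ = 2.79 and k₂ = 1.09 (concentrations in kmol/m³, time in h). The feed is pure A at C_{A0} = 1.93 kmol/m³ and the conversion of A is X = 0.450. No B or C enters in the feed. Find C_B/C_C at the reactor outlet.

Exit C_A = C_{A0}(1−X) = 1.93×0.550 = 1.062 kmol/m³.
In a CSTR the entire volume is at exit conditions, so r_B = 2.79×1.062^0.5 = 2.875 and r_C = 1.09×1.062^2 = 1.228.
Overall selectivity = C_B/C_C = r_Bτ/(r_Cτ) = r_B/r_C = 2.34.

2.34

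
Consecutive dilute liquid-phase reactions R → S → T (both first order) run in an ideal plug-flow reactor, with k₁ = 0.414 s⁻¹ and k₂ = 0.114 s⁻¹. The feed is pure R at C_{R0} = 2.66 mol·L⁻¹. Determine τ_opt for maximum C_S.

4.30 s

For first-order series the maximum of C_S occurs at τ_opt = ln(k₂/k₁)/(k₂−k₁).
= ln(0.114/0.414)/(0.114−0.414) = ln(0.2754)/-0.3000 = -1.290/-0.3000 = 4.30 s.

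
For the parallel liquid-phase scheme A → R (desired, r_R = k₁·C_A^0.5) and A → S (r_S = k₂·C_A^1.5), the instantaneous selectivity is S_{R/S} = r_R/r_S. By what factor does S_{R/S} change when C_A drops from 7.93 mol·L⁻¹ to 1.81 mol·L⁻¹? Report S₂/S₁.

4.38

S_{R/S} = (k₁/k₂)·C_A⁻¹, so S₂/S₁ = (C_{A,2}/C_{A,1})⁻¹.
= 7.93/1.81 = 4.38.
Selectivity toward R rises as C_A falls — low-concentration operation is favoured.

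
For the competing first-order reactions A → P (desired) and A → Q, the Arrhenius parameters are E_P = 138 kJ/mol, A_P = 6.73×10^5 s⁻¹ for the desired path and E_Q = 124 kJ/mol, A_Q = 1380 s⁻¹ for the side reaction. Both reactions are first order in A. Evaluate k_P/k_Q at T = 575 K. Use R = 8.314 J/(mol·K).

With equal orders, S_{P/Q} = k_P/k_Q = (A_P/A_Q)·exp[(E_Q−E_P)/(RT)].
(E_Q−E_P)/(RT) = (124−138)×10³/(8.314×575) = -14000/4781 = -2.929.
k_P/k_Q = (6.73×10^5/1380)·exp(-2.929) = 487.7 × 0.05348 = 26.1.
Since E_P > E_Q, raising the temperature improves selectivity toward P.

26.1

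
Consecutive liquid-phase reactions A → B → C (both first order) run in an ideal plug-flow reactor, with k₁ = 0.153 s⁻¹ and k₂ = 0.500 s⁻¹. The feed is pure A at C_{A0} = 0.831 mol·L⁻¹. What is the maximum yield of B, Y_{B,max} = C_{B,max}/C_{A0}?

0.182

For a first-order series the maximum intermediate yield is C_{B,max}/C_{A0} = (k₁/k₂)^[k₂/(k₂−k₁)].
= (0.153/0.500)^(0.500/(0.500−0.153)) = (0.3060)^(1.441) = 0.1815.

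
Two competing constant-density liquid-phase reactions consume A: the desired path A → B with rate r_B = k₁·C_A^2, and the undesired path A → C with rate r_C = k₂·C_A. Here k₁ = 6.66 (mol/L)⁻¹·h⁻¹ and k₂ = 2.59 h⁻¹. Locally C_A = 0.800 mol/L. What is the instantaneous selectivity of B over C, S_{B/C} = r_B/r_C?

2.06

S_{B/C} = r_B/r_C = (k₁·C_A^2)/(k₂·C_A) = (k₁/k₂)·C_A.
= (6.66×0.8000^2) / (2.59×0.8000) = 4.262/2.072 = 2.06.
Since the desired path is higher order in A, keeping C_A high (PFR or concentrated feed) favours B.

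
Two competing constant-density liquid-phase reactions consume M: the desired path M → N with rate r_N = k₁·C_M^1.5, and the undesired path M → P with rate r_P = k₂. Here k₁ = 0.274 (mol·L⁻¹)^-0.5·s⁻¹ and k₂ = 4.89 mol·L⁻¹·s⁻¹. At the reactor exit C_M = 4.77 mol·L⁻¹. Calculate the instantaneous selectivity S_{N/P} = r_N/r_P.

0.584

S_{N/P} = r_N/r_P = (k₁·C_M^1.5)/(k₂) = (k₁/k₂)·C_M^1.5.
= (0.274×4.770^1.5) / (4.89) = 2.854/4.890 = 0.584.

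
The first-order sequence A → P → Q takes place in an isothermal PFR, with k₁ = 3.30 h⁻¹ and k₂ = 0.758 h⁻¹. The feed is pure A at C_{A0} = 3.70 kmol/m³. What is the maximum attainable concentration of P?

2.39 kmol/m³

Evaluating C_P at τ_opt = ln(k₂/k₁)/(k₂−k₁) gives C_{P,max}/C_{A0} = (k₁/k₂)^[k₂/(k₂−k₁)].
= (3.30/0.758)^(0.758/(0.758−3.30)) = (4.354)^(-0.2982) = 0.6449.
C_{P,max} = 0.6449×3.70 = 2.39 kmol/m³.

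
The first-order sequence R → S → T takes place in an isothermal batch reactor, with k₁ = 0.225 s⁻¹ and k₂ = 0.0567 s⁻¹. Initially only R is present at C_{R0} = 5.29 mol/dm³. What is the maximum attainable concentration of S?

At the optimum, C_{S,max}/C_{R0} = (k₁/k₂)^[k₂/(k₂−k₁)].
= (0.225/0.0567)^(0.0567/(0.0567−0.225)) = (3.968)^(-0.3369) = 0.6285.
C_{S,max} = 0.6285×5.29 = 3.32 mol/dm³.

3.32 mol/dm³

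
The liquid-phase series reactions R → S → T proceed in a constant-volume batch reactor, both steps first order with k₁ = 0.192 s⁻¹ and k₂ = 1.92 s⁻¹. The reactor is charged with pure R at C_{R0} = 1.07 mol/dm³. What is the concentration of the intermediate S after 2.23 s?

0.0758 mol/dm³

Solving the coupled first-order balances gives C_S(t) = [k₁/(k₂−k₁)]·C_{R0}·(e^(−k₁t) − e^(−k₂t)).
e^(−k₁t) = e^(−0.192×2.23) = e^(−0.4282) = 0.6517; e^(−k₂t) = e^(−4.282) = 0.01382.
C_S = 0.192×1.07/(1.92−0.192) × (0.6517−0.01382) = 0.1189×0.6379 = 0.07584 mol/dm³.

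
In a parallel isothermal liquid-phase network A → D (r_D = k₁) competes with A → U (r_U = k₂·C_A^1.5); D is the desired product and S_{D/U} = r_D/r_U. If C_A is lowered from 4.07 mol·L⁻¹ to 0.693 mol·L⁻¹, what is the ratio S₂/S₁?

S_{D/U} = (k₁/k₂)·C_A^-1.5, so S₂/S₁ = (C_{A,2}/C_{A,1})^-1.5.
= (0.693/4.07)^(-1.5) = (0.1703)^(-1.5) = 14.2.

14.2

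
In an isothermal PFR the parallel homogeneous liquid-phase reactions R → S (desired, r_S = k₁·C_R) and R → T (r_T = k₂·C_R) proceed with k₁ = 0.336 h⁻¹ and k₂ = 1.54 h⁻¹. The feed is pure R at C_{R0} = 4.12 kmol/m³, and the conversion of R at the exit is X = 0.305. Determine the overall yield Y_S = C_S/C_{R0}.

0.0546

C_R = C_{R0}(1−X) = 2.863 kmol/m³.
Both paths are first order in R, so the instantaneous fraction to S is constant: dC_S/d(−C_R) = k₁/(k₁+k₂) = 0.1791.
C_S = 0.1791·(C_{R0}−C_R) = 0.1791×1.257 = 0.225 kmol/m³.
Y_S = C_S/C_{R0} = 0.2251/4.12 = 0.0546.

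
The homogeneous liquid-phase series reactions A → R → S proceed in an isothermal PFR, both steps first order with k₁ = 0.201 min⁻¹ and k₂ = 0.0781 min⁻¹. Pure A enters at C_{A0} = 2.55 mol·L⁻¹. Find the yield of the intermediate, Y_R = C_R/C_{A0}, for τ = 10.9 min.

For first-order series with pure A initially, C_R(τ) = k₁C_{A0}/(k₂−k₁)·(e^(−k₁τ) − e^(−k₂τ)).
e^(−k₁τ) = e^(−0.201×10.9) = e^(−2.191) = 0.1118; e^(−k₂τ) = e^(−0.8513) = 0.4269.
C_R = 0.201×2.55/(0.0781−0.201) × (0.1118−0.4269) = (-4.170)×(-0.3150) = 1.314 mol·L⁻¹.
Y_R = C_R/C_{A0} = 1.314/2.55 = 0.515.

0.515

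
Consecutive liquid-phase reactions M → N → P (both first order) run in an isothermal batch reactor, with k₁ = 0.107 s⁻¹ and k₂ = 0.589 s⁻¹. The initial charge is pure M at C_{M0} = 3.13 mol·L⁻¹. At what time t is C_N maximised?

3.54 s

The intermediate peaks when r₁ = r₂, i.e. k₁e^(−k₁t) = k₂e^(−k₂t), giving t_opt = ln(k₂/k₁)/(k₂−k₁).
= ln(0.589/0.107)/(0.589−0.107) = ln(5.505)/0.4820 = 1.706/0.4820 = 3.54 s.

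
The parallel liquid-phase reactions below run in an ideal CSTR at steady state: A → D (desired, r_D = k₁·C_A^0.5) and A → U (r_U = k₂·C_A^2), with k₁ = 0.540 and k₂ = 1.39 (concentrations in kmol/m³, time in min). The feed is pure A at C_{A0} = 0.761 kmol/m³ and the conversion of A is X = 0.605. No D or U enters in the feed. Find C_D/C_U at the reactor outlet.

Exit C_A = C_{A0}(1−X) = 0.761×0.395 = 0.3006 kmol/m³.
A CSTR operates uniformly at the exit composition, giving r_D = 0.2961 and r_U = 0.1256 (each k·C_A^n at C_A = 0.3006).
Overall selectivity = C_D/C_U = r_Dτ/(r_Uτ) = r_D/r_U = 2.36.

2.36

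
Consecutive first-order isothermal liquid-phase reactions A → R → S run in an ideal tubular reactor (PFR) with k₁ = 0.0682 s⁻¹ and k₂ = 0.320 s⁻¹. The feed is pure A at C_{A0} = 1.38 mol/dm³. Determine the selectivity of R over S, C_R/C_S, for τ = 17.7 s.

Solving the coupled first-order balances gives C_R(τ) = [k₁/(k₂−k₁)]·C_{A0}·(e^(−k₁τ) − e^(−k₂τ)).
e^(−k₁τ) = e^(−0.0682×17.7) = e^(−1.207) = 0.2991; e^(−k₂τ) = e^(−5.664) = 0.003469.
C_R = 0.0682×1.38/(0.320−0.0682) × (0.2991−0.003469) = 0.3738×0.2956 = 0.1105 mol/dm³.
C_A = C_{A0}e^(−k₁τ) = 0.4127 mol/dm³, so C_S = C_{A0}−C_A−C_R = 0.8568 mol/dm³; C_R/C_S = 0.129.

0.129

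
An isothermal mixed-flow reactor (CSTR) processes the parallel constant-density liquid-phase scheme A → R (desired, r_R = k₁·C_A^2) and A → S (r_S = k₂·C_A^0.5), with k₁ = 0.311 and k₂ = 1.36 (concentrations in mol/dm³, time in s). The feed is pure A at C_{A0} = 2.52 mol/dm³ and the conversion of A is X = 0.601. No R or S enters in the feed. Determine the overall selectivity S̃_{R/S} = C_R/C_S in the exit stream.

0.231

Exit C_A = C_{A0}(1−X) = 2.52×0.399 = 1.005 mol/dm³.
Rates in a CSTR are evaluated at the outlet concentration: r_R = 0.311×1.005^2 = 0.3144, r_S = 1.36×1.005^0.5 = 1.364.
Overall selectivity = C_R/C_S = r_Rτ/(r_Sτ) = r_R/r_S = 0.231.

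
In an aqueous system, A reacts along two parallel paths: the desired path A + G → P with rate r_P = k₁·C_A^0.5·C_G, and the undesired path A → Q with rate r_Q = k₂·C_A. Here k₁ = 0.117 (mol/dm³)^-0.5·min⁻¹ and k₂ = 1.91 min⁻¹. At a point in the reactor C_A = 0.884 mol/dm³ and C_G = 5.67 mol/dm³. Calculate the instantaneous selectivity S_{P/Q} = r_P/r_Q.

0.369

S_{P/Q} = r_P/r_Q = (k₁·C_A^0.5·C_G)/(k₂·C_A) = (k₁/k₂)·C_A^-0.5·C_G.
= (0.117×0.8840^0.5×5.670) / (1.91×0.8840) = 0.6237/1.688 = 0.369.
The undesired path is higher order in A, so low C_A (CSTR or dilute feed) favours P.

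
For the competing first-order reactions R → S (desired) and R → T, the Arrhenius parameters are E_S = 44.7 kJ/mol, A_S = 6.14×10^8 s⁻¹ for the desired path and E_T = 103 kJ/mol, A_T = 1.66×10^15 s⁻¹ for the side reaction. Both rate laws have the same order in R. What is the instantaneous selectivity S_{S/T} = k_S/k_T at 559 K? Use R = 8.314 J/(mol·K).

0.104

k_S/k_T = (A_S/A_T)·exp[−(E_S−E_T)/(RT)] = (A_S/A_T)·exp[(E_T−E_S)/(RT)].
(E_T−E_S)/(RT) = (103−44.7)×10³/(8.314×559) = 58300/4648 = 12.54.
k_S/k_T = (6.14×10^8/1.66×10^15)·exp(12.54) = 3.699×10^-7 × 2.805×10^5 = 0.104.
Since E_S < E_T, lowering the temperature improves selectivity toward S.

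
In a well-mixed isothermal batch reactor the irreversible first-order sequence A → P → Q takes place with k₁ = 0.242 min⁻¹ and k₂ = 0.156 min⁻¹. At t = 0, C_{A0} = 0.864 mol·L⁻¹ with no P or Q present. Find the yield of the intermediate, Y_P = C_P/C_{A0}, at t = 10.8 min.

The intermediate concentration in a first-order A→B→C sequence is C_P = k₁C_{A0}(e^(−k₁t) − e^(−k₂t))/(k₂−k₁).
e^(−k₁t) = e^(−0.242×10.8) = e^(−2.614) = 0.07327; e^(−k₂t) = e^(−1.685) = 0.1855.
C_P = 0.242×0.864/(0.156−0.242) × (0.07327−0.1855) = (-2.431)×(-0.1122) = 0.2728 mol·L⁻¹.
Y_P = C_P/C_{A0} = 0.2728/0.864 = 0.316.

0.316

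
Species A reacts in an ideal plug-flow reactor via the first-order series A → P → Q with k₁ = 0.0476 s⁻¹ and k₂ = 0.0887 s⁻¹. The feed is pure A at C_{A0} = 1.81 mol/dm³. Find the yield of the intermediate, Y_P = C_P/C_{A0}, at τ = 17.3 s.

0.259

The intermediate concentration in a first-order A→B→C sequence is C_P = k₁C_{A0}(e^(−k₁τ) − e^(−k₂τ))/(k₂−k₁).
e^(−k₁τ) = e^(−0.0476×17.3) = e^(−0.8235) = 0.4389; e^(−k₂τ) = e^(−1.535) = 0.2156.
C_P = 0.0476×1.81/(0.0887−0.0476) × (0.4389−0.2156) = 2.096×0.2233 = 0.4682 mol/dm³.
Y_P = C_P/C_{A0} = 0.4682/1.81 = 0.259.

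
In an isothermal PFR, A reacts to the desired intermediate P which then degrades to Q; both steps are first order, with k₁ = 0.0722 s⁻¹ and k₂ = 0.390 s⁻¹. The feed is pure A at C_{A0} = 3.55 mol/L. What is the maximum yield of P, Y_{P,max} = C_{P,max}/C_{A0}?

For a first-order series the maximum intermediate yield is C_{P,max}/C_{A0} = (k₁/k₂)^[k₂/(k₂−k₁)].
= (0.0722/0.390)^(0.390/(0.390−0.0722)) = (0.1851)^(1.227) = 0.1262.

0.126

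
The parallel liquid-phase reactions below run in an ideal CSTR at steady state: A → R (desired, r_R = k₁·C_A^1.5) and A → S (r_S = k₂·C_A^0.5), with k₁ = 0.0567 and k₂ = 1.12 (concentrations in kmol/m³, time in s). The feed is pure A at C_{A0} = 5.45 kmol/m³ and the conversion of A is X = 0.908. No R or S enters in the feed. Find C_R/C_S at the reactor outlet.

0.0254

Exit C_A = C_{A0}(1−X) = 5.45×0.0920 = 0.5014 kmol/m³.
A CSTR operates uniformly at the exit composition, giving r_R = 0.02013 and r_S = 0.7931 (each k·C_A^n at C_A = 0.5014).
Overall selectivity = C_R/C_S = r_Rτ/(r_Sτ) = r_R/r_S = 0.0254.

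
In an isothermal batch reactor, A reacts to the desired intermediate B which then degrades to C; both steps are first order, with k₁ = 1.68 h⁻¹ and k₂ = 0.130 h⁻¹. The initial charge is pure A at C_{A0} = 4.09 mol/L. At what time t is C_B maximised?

The intermediate peaks when r₁ = r₂, i.e. k₁e^(−k₁t) = k₂e^(−k₂t), giving t_opt = ln(k₂/k₁)/(k₂−k₁).
= ln(0.130/1.68)/(0.130−1.68) = ln(0.07738)/-1.550 = -2.559/-1.550 = 1.65 h.

1.65 h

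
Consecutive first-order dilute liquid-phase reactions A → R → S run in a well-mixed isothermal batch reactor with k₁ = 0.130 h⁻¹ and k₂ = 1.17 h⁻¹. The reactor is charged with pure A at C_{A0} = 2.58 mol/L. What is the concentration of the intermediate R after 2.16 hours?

The intermediate concentration in a first-order A→B→C sequence is C_R = k₁C_{A0}(e^(−k₁t) − e^(−k₂t))/(k₂−k₁).
e^(−k₁t) = e^(−0.130×2.16) = e^(−0.2808) = 0.7552; e^(−k₂t) = e^(−2.527) = 0.07988.
C_R = 0.130×2.58/(1.17−0.130) × (0.7552−0.07988) = 0.3225×0.6753 = 0.2178 mol/L.

0.218 mol/L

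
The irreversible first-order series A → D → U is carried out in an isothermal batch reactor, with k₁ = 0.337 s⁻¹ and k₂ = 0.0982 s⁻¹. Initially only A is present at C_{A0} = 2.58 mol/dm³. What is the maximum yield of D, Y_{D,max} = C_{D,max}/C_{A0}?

For a first-order series the maximum intermediate yield is C_{D,max}/C_{A0} = (k₁/k₂)^[k₂/(k₂−k₁)].
= (0.337/0.0982)^(0.0982/(0.0982−0.337)) = (3.432)^(-0.4112) = 0.6023.

0.602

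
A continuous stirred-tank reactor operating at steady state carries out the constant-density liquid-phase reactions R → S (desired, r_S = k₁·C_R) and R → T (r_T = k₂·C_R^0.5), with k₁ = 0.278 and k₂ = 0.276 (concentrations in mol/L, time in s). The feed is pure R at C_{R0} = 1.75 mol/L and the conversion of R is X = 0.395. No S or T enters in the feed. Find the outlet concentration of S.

Exit C_R = C_{R0}(1−X) = 1.75×0.605 = 1.059 mol/L.
In a CSTR the entire volume is at exit conditions, so r_S = 0.278×1.059 = 0.2943 and r_T = 0.276×1.059^0.5 = 0.2840.
Fraction of consumed R going to S: r_S/(r_S+r_T) = 0.5089.
C_S = 0.5089·C_{R0}·X = 0.5089×1.75×0.395 = 0.352 mol/L.

0.352 mol/L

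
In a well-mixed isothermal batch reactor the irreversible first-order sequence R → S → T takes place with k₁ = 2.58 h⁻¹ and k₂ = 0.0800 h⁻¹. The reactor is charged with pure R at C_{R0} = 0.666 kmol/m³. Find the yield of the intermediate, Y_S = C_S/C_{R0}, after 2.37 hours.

The intermediate concentration in a first-order A→B→C sequence is C_S = k₁C_{R0}(e^(−k₁t) − e^(−k₂t))/(k₂−k₁).
e^(−k₁t) = e^(−2.58×2.37) = e^(−6.115) = 0.002210; e^(−k₂t) = e^(−0.1896) = 0.8273.
C_S = 2.58×0.666/(0.0800−2.58) × (0.002210−0.8273) = (-0.6873)×(-0.8251) = 0.5671 kmol/m³.
Y_S = C_S/C_{R0} = 0.5671/0.666 = 0.851.

0.851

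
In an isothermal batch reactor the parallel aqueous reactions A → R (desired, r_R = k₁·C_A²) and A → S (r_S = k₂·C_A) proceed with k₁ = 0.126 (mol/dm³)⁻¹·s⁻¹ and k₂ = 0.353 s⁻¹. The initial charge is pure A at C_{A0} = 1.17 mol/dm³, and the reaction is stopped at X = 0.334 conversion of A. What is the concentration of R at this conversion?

C_A = C_{A0}(1−X) = 0.7792 mol/dm³.
Along a PFR/batch, dC_S/dC_A = −r_S/(r_R+r_S) = −k₂/(k₂+k₁·C_A).
Integrating from C_{A0} to C_A: C_S = (0.353/0.126)·ln[(0.353+0.126·1.17)/(0.353+0.126·0.779)] = 2.802·ln(0.5004/0.4512) = 0.2902 mol/dm³.
Then C_R = (C_{A0}−C_A) − C_S = 0.3908 − 0.2902 = 0.1006 mol/dm³.

0.101 mol/dm³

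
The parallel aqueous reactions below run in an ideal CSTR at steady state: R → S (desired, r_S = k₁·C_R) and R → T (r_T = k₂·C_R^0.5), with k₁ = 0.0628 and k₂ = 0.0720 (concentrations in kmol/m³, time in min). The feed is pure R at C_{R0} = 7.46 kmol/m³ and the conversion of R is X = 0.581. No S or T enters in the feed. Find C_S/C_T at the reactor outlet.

Exit C_R = C_{R0}(1−X) = 7.46×0.419 = 3.126 kmol/m³.
In a CSTR the entire volume is at exit conditions, so r_S = 0.0628×3.126 = 0.1963 and r_T = 0.0720×3.126^0.5 = 0.1273.
Overall selectivity = C_S/C_T = r_Sτ/(r_Tτ) = r_S/r_T = 1.54.

1.54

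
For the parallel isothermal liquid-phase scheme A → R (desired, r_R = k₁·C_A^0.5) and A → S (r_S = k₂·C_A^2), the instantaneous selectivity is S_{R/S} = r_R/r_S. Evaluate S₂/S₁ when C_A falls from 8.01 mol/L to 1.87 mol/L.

8.87

S_{R/S} = (k₁/k₂)·C_A^-1.5, so S₂/S₁ = (C_{A,2}/C_{A,1})^-1.5.
= (1.87/8.01)^(-1.5) = (0.2335)^(-1.5) = 8.87.
Selectivity toward R rises as C_A falls — low-concentration operation is favoured.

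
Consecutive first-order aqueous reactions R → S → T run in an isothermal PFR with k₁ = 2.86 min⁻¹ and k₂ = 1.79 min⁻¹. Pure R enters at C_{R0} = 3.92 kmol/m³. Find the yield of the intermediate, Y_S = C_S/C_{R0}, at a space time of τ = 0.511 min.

The intermediate concentration in a first-order A→B→C sequence is C_S = k₁C_{R0}(e^(−k₁τ) − e^(−k₂τ))/(k₂−k₁).
e^(−k₁τ) = e^(−2.86×0.511) = e^(−1.461) = 0.2319; e^(−k₂τ) = e^(−0.9147) = 0.4006.
C_S = 2.86×3.92/(1.79−2.86) × (0.2319−0.4006) = (-10.48)×(-0.1687) = 1.768 kmol/m³.
Y_S = C_S/C_{R0} = 1.768/3.92 = 0.451.

0.451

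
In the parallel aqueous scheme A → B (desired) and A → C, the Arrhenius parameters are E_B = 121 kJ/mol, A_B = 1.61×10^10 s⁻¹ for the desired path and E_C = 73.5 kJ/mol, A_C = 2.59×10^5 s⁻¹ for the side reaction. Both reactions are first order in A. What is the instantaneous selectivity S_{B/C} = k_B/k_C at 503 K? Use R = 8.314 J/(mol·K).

k_B/k_C = (A_B/A_C)·exp[−(E_B−E_C)/(RT)] = (A_B/A_C)·exp[(E_C−E_B)/(RT)].
(E_C−E_B)/(RT) = (73.5−121)×10³/(8.314×503) = -47500/4182 = -11.36.
k_B/k_C = (1.61×10^10/2.59×10^5)·exp(-11.36) = 62162 × 1.167×10^-5 = 0.726.

0.726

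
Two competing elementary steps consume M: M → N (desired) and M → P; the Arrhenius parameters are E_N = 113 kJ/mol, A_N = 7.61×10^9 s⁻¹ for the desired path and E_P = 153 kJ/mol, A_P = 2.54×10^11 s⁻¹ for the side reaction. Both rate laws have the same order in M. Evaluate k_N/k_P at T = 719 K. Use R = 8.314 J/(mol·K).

24.1

Since both paths have the same order in M, the concentration cancels and S_{N/P} = k_N/k_P = (A_N/A_P)·exp[(E_P−E_N)/(RT)].
(E_P−E_N)/(RT) = (153−113)×10³/(8.314×719) = 40000/5978 = 6.691.
k_N/k_P = (7.61×10^9/2.54×10^11)·exp(6.691) = 0.02996 × 805.5 = 24.1.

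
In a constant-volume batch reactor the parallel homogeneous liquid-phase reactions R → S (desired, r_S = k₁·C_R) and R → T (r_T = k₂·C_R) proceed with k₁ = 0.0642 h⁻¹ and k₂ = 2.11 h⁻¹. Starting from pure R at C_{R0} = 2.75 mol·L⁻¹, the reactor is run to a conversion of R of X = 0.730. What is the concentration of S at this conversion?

C_R = C_{R0}(1−X) = 0.7425 mol·L⁻¹.
Both paths are first order in R, so the instantaneous fraction to S is constant: dC_S/d(−C_R) = k₁/(k₁+k₂) = 0.02953.
C_S = 0.02953·(C_{R0}−C_R) = 0.02953×2.007 = 0.0593 mol·L⁻¹.

0.0593 mol·L⁻¹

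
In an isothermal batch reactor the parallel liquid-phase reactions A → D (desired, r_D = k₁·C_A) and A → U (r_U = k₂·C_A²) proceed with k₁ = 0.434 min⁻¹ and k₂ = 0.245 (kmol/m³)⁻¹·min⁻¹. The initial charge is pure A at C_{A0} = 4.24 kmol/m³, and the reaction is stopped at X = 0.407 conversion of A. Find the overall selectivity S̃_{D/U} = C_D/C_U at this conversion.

0.532

C_A = C_{A0}(1−X) = 2.514 kmol/m³.
Along a PFR/batch, dC_D/dC_A = −r_D/(r_D+r_U) = −k₁/(k₁+k₂·C_A).
Integrating from C_{A0} to C_A: C_D = (0.434/0.245)·ln[(0.434+0.245·4.24)/(0.434+0.245·2.51)] = 1.771·ln(1.473/1.050) = 0.5994 kmol/m³.
C_U = (C_{A0}−C_A)−C_D = 1.126 kmol/m³; S̃_{D/U} = 0.5994/1.126 = 0.532.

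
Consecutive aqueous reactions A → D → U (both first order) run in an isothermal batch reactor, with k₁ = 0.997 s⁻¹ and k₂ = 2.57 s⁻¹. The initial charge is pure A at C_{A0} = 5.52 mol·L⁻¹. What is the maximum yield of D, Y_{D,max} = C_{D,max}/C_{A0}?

For a first-order series the maximum intermediate yield is C_{D,max}/C_{A0} = (k₁/k₂)^[k₂/(k₂−k₁)].
= (0.997/2.57)^(2.57/(2.57−0.997)) = (0.3879)^(1.634) = 0.2129.

0.213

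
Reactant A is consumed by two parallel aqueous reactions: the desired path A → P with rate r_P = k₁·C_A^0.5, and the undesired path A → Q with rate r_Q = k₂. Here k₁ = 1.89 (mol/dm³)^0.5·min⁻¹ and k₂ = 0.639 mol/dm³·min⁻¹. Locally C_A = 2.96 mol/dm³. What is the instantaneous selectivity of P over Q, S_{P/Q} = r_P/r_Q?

5.09

S_{P/Q} = r_P/r_Q = (k₁·C_A^0.5)/(k₂) = (k₁/k₂)·C_A^0.5.
= (1.89×2.960^0.5) / (0.639) = 3.252/0.6390 = 5.09.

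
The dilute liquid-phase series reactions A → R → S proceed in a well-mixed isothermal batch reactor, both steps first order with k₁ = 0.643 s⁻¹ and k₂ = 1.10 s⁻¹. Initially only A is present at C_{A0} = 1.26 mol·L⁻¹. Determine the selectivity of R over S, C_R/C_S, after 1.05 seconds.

1.25

Solving the coupled first-order balances gives C_R(t) = [k₁/(k₂−k₁)]·C_{A0}·(e^(−k₁t) − e^(−k₂t)).
e^(−k₁t) = e^(−0.643×1.05) = e^(−0.6752) = 0.5091; e^(−k₂t) = e^(−1.155) = 0.3151.
C_R = 0.643×1.26/(1.10−0.643) × (0.5091−0.3151) = 1.773×0.1940 = 0.3440 mol·L⁻¹.
C_A = C_{A0}e^(−k₁t) = 0.6414 mol·L⁻¹, so C_S = C_{A0}−C_A−C_R = 0.2746 mol·L⁻¹; C_R/C_S = 1.25.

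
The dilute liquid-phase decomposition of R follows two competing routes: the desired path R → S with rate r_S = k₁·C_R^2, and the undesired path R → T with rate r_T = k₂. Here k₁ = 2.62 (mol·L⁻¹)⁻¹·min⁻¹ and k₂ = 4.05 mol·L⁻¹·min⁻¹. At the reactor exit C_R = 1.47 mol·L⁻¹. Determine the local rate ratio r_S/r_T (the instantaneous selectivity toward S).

S_{S/T} = r_S/r_T = (k₁·C_R^2)/(k₂) = (k₁/k₂)·C_R^2.
= (2.62×1.470^2) / (4.05) = 5.662/4.050 = 1.40.
Since the desired path is higher order in R, keeping C_R high (PFR or concentrated feed) favours S.

1.40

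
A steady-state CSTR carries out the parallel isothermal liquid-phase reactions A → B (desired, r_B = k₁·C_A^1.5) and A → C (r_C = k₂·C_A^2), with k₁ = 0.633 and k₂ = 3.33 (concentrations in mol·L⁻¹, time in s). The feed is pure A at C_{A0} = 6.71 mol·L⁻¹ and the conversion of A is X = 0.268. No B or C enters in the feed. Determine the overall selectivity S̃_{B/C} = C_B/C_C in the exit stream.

Exit C_A = C_{A0}(1−X) = 6.71×0.732 = 4.912 mol·L⁻¹.
A CSTR operates uniformly at the exit composition, giving r_B = 6.891 and r_C = 80.34 (each k·C_A^n at C_A = 4.912).
Overall selectivity = C_B/C_C = r_Bτ/(r_Cτ) = r_B/r_C = 0.0858.

0.0858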